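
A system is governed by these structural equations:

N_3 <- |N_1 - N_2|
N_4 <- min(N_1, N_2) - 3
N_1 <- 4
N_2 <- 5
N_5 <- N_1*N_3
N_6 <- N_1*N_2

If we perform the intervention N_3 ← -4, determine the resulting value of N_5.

do(N_3=-4) replaces the equation N_3 <- |N_1 - N_2| with the constant N_3 = -4.
N_5 = N_1*N_3  [with N_1=4, N_3=-4]  = -16

-16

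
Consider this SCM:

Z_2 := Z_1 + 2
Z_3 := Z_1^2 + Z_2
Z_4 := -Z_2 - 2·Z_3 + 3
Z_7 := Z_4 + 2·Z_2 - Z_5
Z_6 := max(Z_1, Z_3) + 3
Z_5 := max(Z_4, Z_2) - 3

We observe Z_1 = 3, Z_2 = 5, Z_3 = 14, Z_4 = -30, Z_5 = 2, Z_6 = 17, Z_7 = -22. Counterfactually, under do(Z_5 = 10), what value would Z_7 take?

Under do(Z_5=10), the mechanism Z_5 := max(Z_4, Z_2) - 3 is discarded; Z_5 is fixed at 10.
Z_2 = Z_1 + 2  [with Z_1=3]  = 5
Z_3 = Z_1^2 + Z_2  [with Z_1=3, Z_2=5]  = 14
Z_4 = -Z_2 - 2·Z_3 + 3  [with Z_2=5, Z_3=14]  = -30
Z_7 = Z_4 + 2·Z_2 - Z_5  [with Z_4=-30, Z_2=5, Z_5=10]  = -30

-30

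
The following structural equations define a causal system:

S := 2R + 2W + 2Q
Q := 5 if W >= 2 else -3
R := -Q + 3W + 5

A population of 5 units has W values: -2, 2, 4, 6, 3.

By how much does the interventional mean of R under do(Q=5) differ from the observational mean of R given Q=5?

Every unit gets Q=5 under the intervention. R values become -6, 6, 12, 18, 9; E[R|do(Q=5)] = 7.8.
E[R|Q=5] averages over only the 4 units with Q=5 (W = 2, 4, 6, 3): R = 6, 12, 18, 9, mean 11.25.
Difference = 7.8 − 11.25 = -3.45.

-3.45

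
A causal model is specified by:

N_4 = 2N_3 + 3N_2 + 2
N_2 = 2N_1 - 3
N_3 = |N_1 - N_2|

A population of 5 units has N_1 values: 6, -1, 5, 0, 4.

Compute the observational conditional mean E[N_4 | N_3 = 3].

Conditioning on N_3=3 selects the 2 unit(s) with N_1 ∈ {6, 0}. Their N_4 values: 35, -1. Mean = 17.

17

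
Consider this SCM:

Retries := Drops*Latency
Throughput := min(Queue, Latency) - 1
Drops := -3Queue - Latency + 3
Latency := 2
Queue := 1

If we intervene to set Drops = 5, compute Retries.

The intervention breaks the incoming arrows to Drops: Drops := -3Queue - Latency + 3 no longer applies, and Drops = 5.
Retries = Drops*Latency  [with Drops=5, Latency=2]  = 10

10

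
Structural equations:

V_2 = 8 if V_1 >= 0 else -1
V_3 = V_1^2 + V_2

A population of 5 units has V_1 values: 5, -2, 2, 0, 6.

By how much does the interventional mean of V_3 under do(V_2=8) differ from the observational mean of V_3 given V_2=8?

Under do(V_2=8), V_2's equation is replaced by V_2=8 for every unit. Per-unit V_3: 33, 12, 12, 8, 44. Mean = 21.8.
Observing V_2=8 restricts to units where V_2's equation naturally yields 8: V_1 ∈ {5, 2, 0, 6}. In that subpopulation V_3 = 33, 12, 8, 44, mean 24.25.
Difference = 21.8 − 24.25 = -2.45.

-2.45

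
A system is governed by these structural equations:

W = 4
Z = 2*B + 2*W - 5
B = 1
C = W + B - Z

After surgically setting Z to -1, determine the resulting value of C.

The intervention breaks the incoming arrows to Z: Z = 2*B + 2*W - 5 no longer applies, and Z = -1.
C = W + B - Z  [with W=4, B=1, Z=-1]  = 6

6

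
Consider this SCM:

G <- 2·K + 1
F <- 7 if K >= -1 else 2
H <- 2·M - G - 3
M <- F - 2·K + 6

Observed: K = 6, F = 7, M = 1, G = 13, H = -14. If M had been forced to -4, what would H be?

do(M=-4) replaces the equation M <- F - 2·K + 6 with the constant M = -4.
G = 2·K + 1  [with K=6]  = 13
H = 2·M - G - 3  [with M=-4, G=13]  = -24

-24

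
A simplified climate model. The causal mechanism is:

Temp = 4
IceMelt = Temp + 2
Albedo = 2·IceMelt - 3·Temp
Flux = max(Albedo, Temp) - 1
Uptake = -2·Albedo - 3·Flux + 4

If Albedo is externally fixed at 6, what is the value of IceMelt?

Under do(Albedo=6), the mechanism Albedo = 2·IceMelt - 3·Temp is discarded; Albedo is fixed at 6.
Since IceMelt is not a descendant of the intervened variable, it is unaffected.
IceMelt = Temp + 2  [with Temp=4]  = 6

6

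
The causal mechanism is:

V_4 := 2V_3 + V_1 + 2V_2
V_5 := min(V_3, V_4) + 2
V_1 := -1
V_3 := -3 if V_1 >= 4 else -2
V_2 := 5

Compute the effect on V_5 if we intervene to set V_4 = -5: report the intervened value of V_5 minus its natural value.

Intervening sets V_4 = -5 and removes its equation (V_4 := 2V_3 + V_1 + 2V_2).
V_3 = -3 if V_1 >= 4 else -2  [with V_1=-1]  = -2
V_5 = min(V_3, V_4) + 2  [with V_3=-2, V_4=-5]  = -3
Without intervention: V_3 = -3 if V_1 >= 4 else -2  [with V_1=-1]  = -2; V_4 = 2V_3 + V_1 + 2V_2  [with V_3=-2, V_1=-1, V_2=5]  = 5; V_5 = min(V_3, V_4) + 2  [with V_3=-2, V_4=5]  = 0.
Change = -3 − 0 = -3.

-3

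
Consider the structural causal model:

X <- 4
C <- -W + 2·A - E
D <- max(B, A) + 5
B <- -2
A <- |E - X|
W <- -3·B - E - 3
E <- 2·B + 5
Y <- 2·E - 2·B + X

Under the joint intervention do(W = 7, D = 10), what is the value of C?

Under do(W = 7, D = 10), each intervened variable's structural equation is replaced by its fixed value.
E = 2·B + 5  [with B=-2]  = 1
A = |E - X|  [with E=1, X=4]  = 3
C = -W + 2·A - E  [with W=7, A=3, E=1]  = -2

-2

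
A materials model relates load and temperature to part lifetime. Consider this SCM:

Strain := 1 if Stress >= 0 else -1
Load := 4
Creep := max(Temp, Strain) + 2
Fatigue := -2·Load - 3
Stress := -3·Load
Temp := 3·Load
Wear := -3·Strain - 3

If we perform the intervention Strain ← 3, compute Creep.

do(Strain=3) replaces the equation Strain := 1 if Stress >= 0 else -1 with the constant Strain = 3.
Temp = 3·Load  [with Load=4]  = 12
Creep = max(Temp, Strain) + 2  [with Temp=12, Strain=3]  = 14

14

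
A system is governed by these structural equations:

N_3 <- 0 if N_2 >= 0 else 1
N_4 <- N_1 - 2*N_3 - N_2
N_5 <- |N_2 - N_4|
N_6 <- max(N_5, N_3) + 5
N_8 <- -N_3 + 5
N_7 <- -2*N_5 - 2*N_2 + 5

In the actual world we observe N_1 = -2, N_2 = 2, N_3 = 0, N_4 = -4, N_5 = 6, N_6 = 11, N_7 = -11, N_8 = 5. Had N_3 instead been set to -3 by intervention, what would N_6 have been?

The intervention breaks the incoming arrows to N_3: N_3 <- 0 if N_2 >= 0 else 1 no longer applies, and N_3 = -3.
N_4 = N_1 - 2*N_3 - N_2  [with N_1=-2, N_3=-3, N_2=2]  = 2
N_5 = |N_2 - N_4|  [with N_2=2, N_4=2]  = 0
N_6 = max(N_5, N_3) + 5  [with N_5=0, N_3=-3]  = 5

5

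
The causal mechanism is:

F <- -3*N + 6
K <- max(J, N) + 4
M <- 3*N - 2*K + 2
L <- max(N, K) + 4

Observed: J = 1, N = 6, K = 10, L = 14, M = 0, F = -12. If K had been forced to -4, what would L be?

The intervention breaks the incoming arrows to K: K <- max(J, N) + 4 no longer applies, and K = -4.
L = max(N, K) + 4  [with N=6, K=-4]  = 10

10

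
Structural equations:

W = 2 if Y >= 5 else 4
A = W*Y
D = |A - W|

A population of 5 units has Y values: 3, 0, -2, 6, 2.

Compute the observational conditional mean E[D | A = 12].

9

E[D|A=12] averages over only the 2 units with A=12 (Y = 3, 6): D = 8, 10, mean 9.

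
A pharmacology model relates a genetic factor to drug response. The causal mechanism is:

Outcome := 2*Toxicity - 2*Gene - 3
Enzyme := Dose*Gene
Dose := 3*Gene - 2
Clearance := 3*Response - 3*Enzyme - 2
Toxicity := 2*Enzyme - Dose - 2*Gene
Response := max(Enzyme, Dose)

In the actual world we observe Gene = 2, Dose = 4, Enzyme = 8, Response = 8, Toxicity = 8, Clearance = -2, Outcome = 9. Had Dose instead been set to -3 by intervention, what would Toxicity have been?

-13

do(Dose=-3) replaces the equation Dose := 3*Gene - 2 with the constant Dose = -3.
Enzyme = Dose*Gene  [with Dose=-3, Gene=2]  = -6
Toxicity = 2*Enzyme - Dose - 2*Gene  [with Enzyme=-6, Dose=-3, Gene=2]  = -13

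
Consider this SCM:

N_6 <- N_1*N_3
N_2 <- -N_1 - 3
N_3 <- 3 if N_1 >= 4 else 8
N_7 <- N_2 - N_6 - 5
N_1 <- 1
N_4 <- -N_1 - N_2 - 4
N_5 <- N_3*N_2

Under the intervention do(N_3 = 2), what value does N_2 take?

Under do(N_3=2), the mechanism N_3 <- 3 if N_1 >= 4 else 8 is discarded; N_3 is fixed at 2.
Since N_2 is not a descendant of the intervened variable, it is unaffected.
N_2 = -N_1 - 3  [with N_1=1]  = -4

-4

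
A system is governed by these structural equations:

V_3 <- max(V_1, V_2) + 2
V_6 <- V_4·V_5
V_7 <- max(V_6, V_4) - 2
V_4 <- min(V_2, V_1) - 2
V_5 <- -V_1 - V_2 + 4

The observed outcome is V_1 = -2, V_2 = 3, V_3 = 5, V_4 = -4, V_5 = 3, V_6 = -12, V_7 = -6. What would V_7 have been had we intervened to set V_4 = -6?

-8

The intervention breaks the incoming arrows to V_4: V_4 <- min(V_2, V_1) - 2 no longer applies, and V_4 = -6.
V_5 = -V_1 - V_2 + 4  [with V_1=-2, V_2=3]  = 3
V_6 = V_4·V_5  [with V_4=-6, V_5=3]  = -18
V_7 = max(V_6, V_4) - 2  [with V_6=-18, V_4=-6]  = -8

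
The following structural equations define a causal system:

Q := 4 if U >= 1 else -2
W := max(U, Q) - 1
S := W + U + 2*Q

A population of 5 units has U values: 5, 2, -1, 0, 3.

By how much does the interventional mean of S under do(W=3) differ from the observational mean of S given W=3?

-5.5

do(W=3) breaks W's dependence on U. With W=3 fixed, S across the units is 16, 13, -2, -1, 14, mean 8.
Conditioning on W=3 selects the 2 unit(s) with U ∈ {2, 3}. Their S values: 13, 14. Mean = 13.5.
Difference = 8 − 13.5 = -5.5.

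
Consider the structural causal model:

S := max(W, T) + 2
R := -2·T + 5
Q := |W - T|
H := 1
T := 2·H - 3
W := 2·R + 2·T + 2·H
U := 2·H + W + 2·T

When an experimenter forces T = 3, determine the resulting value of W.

Under do(T=3), the mechanism T := 2·H - 3 is discarded; T is fixed at 3.
R = -2·T + 5  [with T=3]  = -1
W = 2·R + 2·T + 2·H  [with R=-1, T=3, H=1]  = 6

6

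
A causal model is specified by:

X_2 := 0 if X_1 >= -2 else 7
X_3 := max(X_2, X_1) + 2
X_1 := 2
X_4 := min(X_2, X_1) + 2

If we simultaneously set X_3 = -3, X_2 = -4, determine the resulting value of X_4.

-2

The joint intervention fixes X_3 = -3, X_2 = -4, removing each variable's own equation.
X_4 = min(X_2, X_1) + 2  [with X_2=-4, X_1=2]  = -2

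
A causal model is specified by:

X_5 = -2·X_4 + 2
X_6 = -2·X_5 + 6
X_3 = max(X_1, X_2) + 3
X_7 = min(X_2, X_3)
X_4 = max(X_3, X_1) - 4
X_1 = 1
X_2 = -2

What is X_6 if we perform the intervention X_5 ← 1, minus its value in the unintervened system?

The intervention breaks the incoming arrows to X_5: X_5 = -2·X_4 + 2 no longer applies, and X_5 = 1.
X_6 = -2·X_5 + 6  [with X_5=1]  = 4
Without intervention: X_3 = max(X_1, X_2) + 3  [with X_1=1, X_2=-2]  = 4; X_4 = max(X_3, X_1) - 4  [with X_3=4, X_1=1]  = 0; X_5 = -2·X_4 + 2  [with X_4=0]  = 2; X_6 = -2·X_5 + 6  [with X_5=2]  = 2.
Change = 4 − 2 = 2.

2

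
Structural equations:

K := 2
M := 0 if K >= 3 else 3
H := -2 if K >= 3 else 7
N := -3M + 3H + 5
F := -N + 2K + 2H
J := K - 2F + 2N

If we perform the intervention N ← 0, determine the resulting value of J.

-34

Under do(N=0), the mechanism N := -3M + 3H + 5 is discarded; N is fixed at 0.
H = -2 if K >= 3 else 7  [with K=2]  = 7
F = -N + 2K + 2H  [with N=0, K=2, H=7]  = 18
J = K - 2F + 2N  [with K=2, F=18, N=0]  = -34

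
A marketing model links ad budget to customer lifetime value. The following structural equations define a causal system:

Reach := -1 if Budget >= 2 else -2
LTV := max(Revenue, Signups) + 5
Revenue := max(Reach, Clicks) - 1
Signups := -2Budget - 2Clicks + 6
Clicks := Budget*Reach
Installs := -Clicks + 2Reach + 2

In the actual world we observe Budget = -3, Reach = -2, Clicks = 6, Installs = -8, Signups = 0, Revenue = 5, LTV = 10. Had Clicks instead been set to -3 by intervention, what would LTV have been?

23

The intervention breaks the incoming arrows to Clicks: Clicks := Budget*Reach no longer applies, and Clicks = -3.
Reach = -1 if Budget >= 2 else -2  [with Budget=-3]  = -2
Signups = -2Budget - 2Clicks + 6  [with Budget=-3, Clicks=-3]  = 18
Revenue = max(Reach, Clicks) - 1  [with Reach=-2, Clicks=-3]  = -3
LTV = max(Revenue, Signups) + 5  [with Revenue=-3, Signups=18]  = 23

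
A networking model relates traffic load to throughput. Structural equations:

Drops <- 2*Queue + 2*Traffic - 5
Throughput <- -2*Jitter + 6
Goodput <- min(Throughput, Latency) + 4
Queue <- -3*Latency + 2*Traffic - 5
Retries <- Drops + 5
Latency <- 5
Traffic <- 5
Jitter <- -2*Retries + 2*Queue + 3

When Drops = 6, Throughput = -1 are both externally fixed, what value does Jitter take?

-39

The joint intervention fixes Drops = 6, Throughput = -1, removing each variable's own equation.
Queue = -3*Latency + 2*Traffic - 5  [with Latency=5, Traffic=5]  = -10
Retries = Drops + 5  [with Drops=6]  = 11
Jitter = -2*Retries + 2*Queue + 3  [with Retries=11, Queue=-10]  = -39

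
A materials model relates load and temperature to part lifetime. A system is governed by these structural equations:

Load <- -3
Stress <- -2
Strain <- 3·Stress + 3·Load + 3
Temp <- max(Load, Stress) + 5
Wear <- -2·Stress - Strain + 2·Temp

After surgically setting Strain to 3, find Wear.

do(Strain=3) replaces the equation Strain <- 3·Stress + 3·Load + 3 with the constant Strain = 3.
Temp = max(Load, Stress) + 5  [with Load=-3, Stress=-2]  = 3
Wear = -2·Stress - Strain + 2·Temp  [with Stress=-2, Strain=3, Temp=3]  = 7

7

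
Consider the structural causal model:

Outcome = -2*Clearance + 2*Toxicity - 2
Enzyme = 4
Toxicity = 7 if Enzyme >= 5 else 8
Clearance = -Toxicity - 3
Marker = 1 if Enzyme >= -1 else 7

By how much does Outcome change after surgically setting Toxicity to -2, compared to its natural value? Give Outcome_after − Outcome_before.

-40

do(Toxicity=-2) replaces the equation Toxicity = 7 if Enzyme >= 5 else 8 with the constant Toxicity = -2.
Clearance = -Toxicity - 3  [with Toxicity=-2]  = -1
Outcome = -2*Clearance + 2*Toxicity - 2  [with Clearance=-1, Toxicity=-2]  = -4
Without intervention: Toxicity = 7 if Enzyme >= 5 else 8  [with Enzyme=4]  = 8; Clearance = -Toxicity - 3  [with Toxicity=8]  = -11; Outcome = -2*Clearance + 2*Toxicity - 2  [with Clearance=-11, Toxicity=8]  = 36.
Change = -4 − 36 = -40.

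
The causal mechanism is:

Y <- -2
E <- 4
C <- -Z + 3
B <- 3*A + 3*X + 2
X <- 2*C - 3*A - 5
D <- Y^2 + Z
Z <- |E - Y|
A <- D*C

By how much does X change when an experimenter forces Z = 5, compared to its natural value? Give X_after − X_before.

-34

The intervention breaks the incoming arrows to Z: Z <- |E - Y| no longer applies, and Z = 5.
C = -Z + 3  [with Z=5]  = -2
D = Y^2 + Z  [with Y=-2, Z=5]  = 9
A = D*C  [with D=9, C=-2]  = -18
X = 2*C - 3*A - 5  [with C=-2, A=-18]  = 45
Without intervention: Z = |E - Y|  [with E=4, Y=-2]  = 6; C = -Z + 3  [with Z=6]  = -3; D = Y^2 + Z  [with Y=-2, Z=6]  = 10; A = D*C  [with D=10, C=-3]  = -30; X = 2*C - 3*A - 5  [with C=-3, A=-30]  = 79.
Change = 45 − 79 = -34.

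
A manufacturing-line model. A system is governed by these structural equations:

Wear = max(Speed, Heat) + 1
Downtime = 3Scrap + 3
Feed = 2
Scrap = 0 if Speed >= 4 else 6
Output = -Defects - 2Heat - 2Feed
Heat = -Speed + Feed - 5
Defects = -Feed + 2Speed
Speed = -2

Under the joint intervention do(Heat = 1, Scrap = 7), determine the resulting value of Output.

Under do(Heat = 1, Scrap = 7), each intervened variable's structural equation is replaced by its fixed value.
Defects = -Feed + 2Speed  [with Feed=2, Speed=-2]  = -6
Output = -Defects - 2Heat - 2Feed  [with Defects=-6, Heat=1, Feed=2]  = 0

0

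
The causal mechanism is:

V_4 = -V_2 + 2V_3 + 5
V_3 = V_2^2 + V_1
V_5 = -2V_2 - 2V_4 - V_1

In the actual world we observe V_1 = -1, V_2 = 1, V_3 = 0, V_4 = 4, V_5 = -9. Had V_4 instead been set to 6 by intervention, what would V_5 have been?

-13

Intervening sets V_4 = 6 and removes its equation (V_4 = -V_2 + 2V_3 + 5).
V_5 = -2V_2 - 2V_4 - V_1  [with V_2=1, V_4=6, V_1=-1]  = -13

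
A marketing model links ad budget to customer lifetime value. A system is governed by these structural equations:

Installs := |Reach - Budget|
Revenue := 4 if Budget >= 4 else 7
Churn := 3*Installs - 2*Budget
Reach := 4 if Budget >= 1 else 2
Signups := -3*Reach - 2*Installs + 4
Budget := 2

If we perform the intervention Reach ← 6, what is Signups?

Under do(Reach=6), the mechanism Reach := 4 if Budget >= 1 else 2 is discarded; Reach is fixed at 6.
Installs = |Reach - Budget|  [with Reach=6, Budget=2]  = 4
Signups = -3*Reach - 2*Installs + 4  [with Reach=6, Installs=4]  = -22

-22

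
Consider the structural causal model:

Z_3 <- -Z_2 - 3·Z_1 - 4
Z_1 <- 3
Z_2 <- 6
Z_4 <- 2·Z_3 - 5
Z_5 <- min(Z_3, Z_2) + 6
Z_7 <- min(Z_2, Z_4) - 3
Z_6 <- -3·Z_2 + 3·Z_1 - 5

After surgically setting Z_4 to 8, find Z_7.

The intervention breaks the incoming arrows to Z_4: Z_4 <- 2·Z_3 - 5 no longer applies, and Z_4 = 8.
Z_7 = min(Z_2, Z_4) - 3  [with Z_2=6, Z_4=8]  = 3

3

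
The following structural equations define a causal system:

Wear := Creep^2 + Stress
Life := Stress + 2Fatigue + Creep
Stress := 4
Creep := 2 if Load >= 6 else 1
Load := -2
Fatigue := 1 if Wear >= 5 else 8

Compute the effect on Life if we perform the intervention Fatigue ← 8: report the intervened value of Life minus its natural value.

The intervention breaks the incoming arrows to Fatigue: Fatigue := 1 if Wear >= 5 else 8 no longer applies, and Fatigue = 8.
Creep = 2 if Load >= 6 else 1  [with Load=-2]  = 1
Life = Stress + 2Fatigue + Creep  [with Stress=4, Fatigue=8, Creep=1]  = 21
Without intervention: Creep = 2 if Load >= 6 else 1  [with Load=-2]  = 1; Wear = Creep^2 + Stress  [with Creep=1, Stress=4]  = 5; Fatigue = 1 if Wear >= 5 else 8  [with Wear=5]  = 1; Life = Stress + 2Fatigue + Creep  [with Stress=4, Fatigue=1, Creep=1]  = 7.
Change = 21 − 7 = 14.

14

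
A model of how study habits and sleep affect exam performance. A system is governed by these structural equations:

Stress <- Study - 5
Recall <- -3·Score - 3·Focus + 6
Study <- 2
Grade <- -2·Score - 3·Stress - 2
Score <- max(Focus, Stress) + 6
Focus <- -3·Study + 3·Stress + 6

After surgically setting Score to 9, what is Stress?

-3

The intervention breaks the incoming arrows to Score: Score <- max(Focus, Stress) + 6 no longer applies, and Score = 9.
Since Stress is not a descendant of the intervened variable, it is unaffected.
Stress = Study - 5  [with Study=2]  = -3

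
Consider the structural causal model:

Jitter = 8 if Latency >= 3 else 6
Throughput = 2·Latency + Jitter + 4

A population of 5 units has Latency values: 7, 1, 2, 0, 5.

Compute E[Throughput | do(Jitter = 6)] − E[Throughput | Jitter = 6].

The intervention sets Jitter=6 in all 5 units regardless of Latency. Recomputing Throughput per unit gives 24, 12, 14, 10, 20; average 16.
Observing Jitter=6 restricts to units where Jitter's equation naturally yields 6: Latency ∈ {1, 2, 0}. In that subpopulation Throughput = 12, 14, 10, mean 12.
Difference = 16 − 12 = 4.

4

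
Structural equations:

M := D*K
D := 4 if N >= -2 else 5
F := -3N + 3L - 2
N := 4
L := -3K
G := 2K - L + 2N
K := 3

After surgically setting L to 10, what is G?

The intervention breaks the incoming arrows to L: L := -3K no longer applies, and L = 10.
G = 2K - L + 2N  [with K=3, L=10, N=4]  = 4

4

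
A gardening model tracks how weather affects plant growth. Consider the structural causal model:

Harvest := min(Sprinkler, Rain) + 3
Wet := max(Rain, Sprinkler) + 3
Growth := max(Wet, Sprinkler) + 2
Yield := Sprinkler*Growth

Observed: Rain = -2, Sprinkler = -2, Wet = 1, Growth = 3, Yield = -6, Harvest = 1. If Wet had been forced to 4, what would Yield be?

do(Wet=4) replaces the equation Wet := max(Rain, Sprinkler) + 3 with the constant Wet = 4.
Growth = max(Wet, Sprinkler) + 2  [with Wet=4, Sprinkler=-2]  = 6
Yield = Sprinkler*Growth  [with Sprinkler=-2, Growth=6]  = -12

-12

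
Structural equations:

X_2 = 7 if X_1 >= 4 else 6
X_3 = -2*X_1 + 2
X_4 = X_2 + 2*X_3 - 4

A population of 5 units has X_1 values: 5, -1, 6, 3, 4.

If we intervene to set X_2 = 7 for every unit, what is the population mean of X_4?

-6.6

Every unit gets X_2=7 under the intervention. X_4 values become -13, 11, -17, -5, -9; E[X_4|do(X_2=7)] = -6.6.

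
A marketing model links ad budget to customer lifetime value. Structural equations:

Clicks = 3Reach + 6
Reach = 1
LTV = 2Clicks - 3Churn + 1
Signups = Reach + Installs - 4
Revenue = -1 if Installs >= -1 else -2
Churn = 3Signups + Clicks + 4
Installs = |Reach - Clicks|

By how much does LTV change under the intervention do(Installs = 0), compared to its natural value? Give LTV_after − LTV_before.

72

The intervention breaks the incoming arrows to Installs: Installs = |Reach - Clicks| no longer applies, and Installs = 0.
Clicks = 3Reach + 6  [with Reach=1]  = 9
Signups = Reach + Installs - 4  [with Reach=1, Installs=0]  = -3
Churn = 3Signups + Clicks + 4  [with Signups=-3, Clicks=9]  = 4
LTV = 2Clicks - 3Churn + 1  [with Clicks=9, Churn=4]  = 7
Without intervention: Clicks = 3Reach + 6  [with Reach=1]  = 9; Installs = |Reach - Clicks|  [with Reach=1, Clicks=9]  = 8; Signups = Reach + Installs - 4  [with Reach=1, Installs=8]  = 5; Churn = 3Signups + Clicks + 4  [with Signups=5, Clicks=9]  = 28; LTV = 2Clicks - 3Churn + 1  [with Clicks=9, Churn=28]  = -65.
Change = 7 − (-65) = 72.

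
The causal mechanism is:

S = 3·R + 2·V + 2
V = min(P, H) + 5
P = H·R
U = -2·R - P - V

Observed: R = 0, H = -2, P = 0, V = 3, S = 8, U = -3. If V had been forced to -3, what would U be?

Under do(V=-3), the mechanism V = min(P, H) + 5 is discarded; V is fixed at -3.
P = H·R  [with H=-2, R=0]  = 0
U = -2·R - P - V  [with R=0, P=0, V=-3]  = 3

3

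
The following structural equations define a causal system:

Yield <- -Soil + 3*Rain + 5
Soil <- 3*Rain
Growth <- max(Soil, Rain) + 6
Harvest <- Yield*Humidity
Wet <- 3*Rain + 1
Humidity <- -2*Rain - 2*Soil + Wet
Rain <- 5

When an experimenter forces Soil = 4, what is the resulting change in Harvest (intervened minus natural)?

88

Under do(Soil=4), the mechanism Soil <- 3*Rain is discarded; Soil is fixed at 4.
Wet = 3*Rain + 1  [with Rain=5]  = 16
Humidity = -2*Rain - 2*Soil + Wet  [with Rain=5, Soil=4, Wet=16]  = -2
Yield = -Soil + 3*Rain + 5  [with Soil=4, Rain=5]  = 16
Harvest = Yield*Humidity  [with Yield=16, Humidity=-2]  = -32
Without intervention: Soil = 3*Rain  [with Rain=5]  = 15; Wet = 3*Rain + 1  [with Rain=5]  = 16; Humidity = -2*Rain - 2*Soil + Wet  [with Rain=5, Soil=15, Wet=16]  = -24; Yield = -Soil + 3*Rain + 5  [with Soil=15, Rain=5]  = 5; Harvest = Yield*Humidity  [with Yield=5, Humidity=-24]  = -120.
Change = -32 − (-120) = 88.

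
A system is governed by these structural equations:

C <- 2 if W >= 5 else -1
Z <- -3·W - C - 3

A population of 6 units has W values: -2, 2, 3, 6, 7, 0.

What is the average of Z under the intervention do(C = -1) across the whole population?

-10

Under do(C=-1), C's equation is replaced by C=-1 for every unit. Per-unit Z: 4, -8, -11, -20, -23, -2. Mean = -10.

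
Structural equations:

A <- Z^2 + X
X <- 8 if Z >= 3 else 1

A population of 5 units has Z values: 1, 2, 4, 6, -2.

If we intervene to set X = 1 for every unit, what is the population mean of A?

13.2

do(X=1) breaks X's dependence on Z. With X=1 fixed, A across the units is 2, 5, 17, 37, 5, mean 13.2.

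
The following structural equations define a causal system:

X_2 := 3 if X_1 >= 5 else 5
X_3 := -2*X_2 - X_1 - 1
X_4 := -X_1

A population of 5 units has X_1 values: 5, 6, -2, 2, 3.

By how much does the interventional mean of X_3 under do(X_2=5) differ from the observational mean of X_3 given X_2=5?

Under do(X_2=5), X_2's equation is replaced by X_2=5 for every unit. Per-unit X_3: -16, -17, -9, -13, -14. Mean = -13.8.
Observing X_2=5 restricts to units where X_2's equation naturally yields 5: X_1 ∈ {-2, 2, 3}. In that subpopulation X_3 = -9, -13, -14, mean -12.
Difference = -13.8 − (-12) = -1.8.

-1.8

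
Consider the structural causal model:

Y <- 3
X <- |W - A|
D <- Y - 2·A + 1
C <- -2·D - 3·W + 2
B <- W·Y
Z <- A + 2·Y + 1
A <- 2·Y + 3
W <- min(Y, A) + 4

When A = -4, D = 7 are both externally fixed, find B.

Under do(A = -4, D = 7), each intervened variable's structural equation is replaced by its fixed value.
W = min(Y, A) + 4  [with Y=3, A=-4]  = 0
B = W·Y  [with W=0, Y=3]  = 0

0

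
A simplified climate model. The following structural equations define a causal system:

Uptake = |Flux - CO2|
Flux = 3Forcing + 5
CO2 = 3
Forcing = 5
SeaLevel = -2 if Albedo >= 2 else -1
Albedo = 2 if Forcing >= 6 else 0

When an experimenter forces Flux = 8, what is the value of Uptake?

5

The intervention breaks the incoming arrows to Flux: Flux = 3Forcing + 5 no longer applies, and Flux = 8.
Uptake = |Flux - CO2|  [with Flux=8, CO2=3]  = 5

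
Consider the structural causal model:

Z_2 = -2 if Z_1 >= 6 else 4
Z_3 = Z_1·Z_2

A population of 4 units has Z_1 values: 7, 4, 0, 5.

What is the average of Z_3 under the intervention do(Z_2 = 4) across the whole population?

16

The intervention sets Z_2=4 in all 4 units regardless of Z_1. Recomputing Z_3 per unit gives 28, 16, 0, 20; average 16.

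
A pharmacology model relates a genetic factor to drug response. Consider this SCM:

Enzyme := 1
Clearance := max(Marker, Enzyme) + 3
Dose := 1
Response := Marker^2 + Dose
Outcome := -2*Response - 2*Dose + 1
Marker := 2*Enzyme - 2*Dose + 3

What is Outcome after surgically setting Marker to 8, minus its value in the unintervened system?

-110

The intervention breaks the incoming arrows to Marker: Marker := 2*Enzyme - 2*Dose + 3 no longer applies, and Marker = 8.
Response = Marker^2 + Dose  [with Marker=8, Dose=1]  = 65
Outcome = -2*Response - 2*Dose + 1  [with Response=65, Dose=1]  = -131
Without intervention: Marker = 2*Enzyme - 2*Dose + 3  [with Enzyme=1, Dose=1]  = 3; Response = Marker^2 + Dose  [with Marker=3, Dose=1]  = 10; Outcome = -2*Response - 2*Dose + 1  [with Response=10, Dose=1]  = -21.
Change = -131 − (-21) = -110.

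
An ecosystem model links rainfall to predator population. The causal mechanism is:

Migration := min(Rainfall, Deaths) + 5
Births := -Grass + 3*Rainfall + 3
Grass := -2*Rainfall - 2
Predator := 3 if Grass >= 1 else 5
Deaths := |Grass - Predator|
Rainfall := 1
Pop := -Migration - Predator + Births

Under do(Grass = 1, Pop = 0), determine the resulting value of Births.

Under do(Grass = 1, Pop = 0), each intervened variable's structural equation is replaced by its fixed value.
Births = -Grass + 3*Rainfall + 3  [with Grass=1, Rainfall=1]  = 5

5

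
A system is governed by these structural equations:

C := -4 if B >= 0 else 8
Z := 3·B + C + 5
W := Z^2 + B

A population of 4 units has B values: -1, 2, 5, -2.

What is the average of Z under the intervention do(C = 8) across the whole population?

16

The intervention sets C=8 in all 4 units regardless of B. Recomputing Z per unit gives 10, 19, 28, 7; average 16.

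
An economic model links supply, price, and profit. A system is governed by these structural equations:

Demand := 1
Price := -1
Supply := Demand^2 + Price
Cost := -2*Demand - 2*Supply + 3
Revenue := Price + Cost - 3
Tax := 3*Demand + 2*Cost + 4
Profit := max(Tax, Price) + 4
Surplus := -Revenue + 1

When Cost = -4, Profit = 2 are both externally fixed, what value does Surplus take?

9

Setting Cost = -4, Profit = 2 by intervention discards those variables' equations.
Revenue = Price + Cost - 3  [with Price=-1, Cost=-4]  = -8
Surplus = -Revenue + 1  [with Revenue=-8]  = 9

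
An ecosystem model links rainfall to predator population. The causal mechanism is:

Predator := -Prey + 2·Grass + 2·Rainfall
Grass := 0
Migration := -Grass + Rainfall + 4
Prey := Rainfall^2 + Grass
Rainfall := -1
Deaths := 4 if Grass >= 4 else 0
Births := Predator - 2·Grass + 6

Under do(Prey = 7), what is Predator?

-9

The intervention breaks the incoming arrows to Prey: Prey := Rainfall^2 + Grass no longer applies, and Prey = 7.
Predator = -Prey + 2·Grass + 2·Rainfall  [with Prey=7, Grass=0, Rainfall=-1]  = -9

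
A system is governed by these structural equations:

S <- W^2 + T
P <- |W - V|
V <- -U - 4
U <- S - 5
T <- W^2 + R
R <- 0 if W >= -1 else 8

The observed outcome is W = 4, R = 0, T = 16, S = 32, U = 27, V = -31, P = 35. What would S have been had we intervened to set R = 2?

Under do(R=2), the mechanism R <- 0 if W >= -1 else 8 is discarded; R is fixed at 2.
T = W^2 + R  [with W=4, R=2]  = 18
S = W^2 + T  [with W=4, T=18]  = 34

34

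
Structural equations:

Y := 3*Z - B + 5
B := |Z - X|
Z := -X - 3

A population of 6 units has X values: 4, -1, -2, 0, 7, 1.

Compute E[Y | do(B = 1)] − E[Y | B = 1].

-9

The intervention sets B=1 in all 6 units regardless of X. Recomputing Y per unit gives -17, -2, 1, -5, -26, -8; average -9.5.
Observing B=1 restricts to units where B's equation naturally yields 1: X ∈ {-1, -2}. In that subpopulation Y = -2, 1, mean -0.5.
Difference = -9.5 − (-0.5) = -9.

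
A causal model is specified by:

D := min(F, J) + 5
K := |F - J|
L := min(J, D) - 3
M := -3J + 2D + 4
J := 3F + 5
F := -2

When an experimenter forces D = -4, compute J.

The intervention breaks the incoming arrows to D: D := min(F, J) + 5 no longer applies, and D = -4.
Since J is not a descendant of the intervened variable, it is unaffected.
J = 3F + 5  [with F=-2]  = -1

-1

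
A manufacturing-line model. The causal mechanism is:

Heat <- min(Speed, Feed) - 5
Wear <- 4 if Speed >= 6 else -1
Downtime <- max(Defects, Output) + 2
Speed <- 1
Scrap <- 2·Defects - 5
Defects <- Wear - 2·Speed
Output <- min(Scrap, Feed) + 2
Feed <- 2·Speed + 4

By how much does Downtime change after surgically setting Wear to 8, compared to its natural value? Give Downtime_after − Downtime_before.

do(Wear=8) replaces the equation Wear <- 4 if Speed >= 6 else -1 with the constant Wear = 8.
Feed = 2·Speed + 4  [with Speed=1]  = 6
Defects = Wear - 2·Speed  [with Wear=8, Speed=1]  = 6
Scrap = 2·Defects - 5  [with Defects=6]  = 7
Output = min(Scrap, Feed) + 2  [with Scrap=7, Feed=6]  = 8
Downtime = max(Defects, Output) + 2  [with Defects=6, Output=8]  = 10
Without intervention: Feed = 2·Speed + 4  [with Speed=1]  = 6; Wear = 4 if Speed >= 6 else -1  [with Speed=1]  = -1; Defects = Wear - 2·Speed  [with Wear=-1, Speed=1]  = -3; Scrap = 2·Defects - 5  [with Defects=-3]  = -11; Output = min(Scrap, Feed) + 2  [with Scrap=-11, Feed=6]  = -9; Downtime = max(Defects, Output) + 2  [with Defects=-3, Output=-9]  = -1.
Change = 10 − (-1) = 11.

11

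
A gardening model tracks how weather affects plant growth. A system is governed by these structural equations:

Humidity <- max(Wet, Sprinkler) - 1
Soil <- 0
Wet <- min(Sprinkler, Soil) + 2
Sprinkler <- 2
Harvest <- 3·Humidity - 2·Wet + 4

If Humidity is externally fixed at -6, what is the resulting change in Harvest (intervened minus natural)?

Intervening sets Humidity = -6 and removes its equation (Humidity <- max(Wet, Sprinkler) - 1).
Wet = min(Sprinkler, Soil) + 2  [with Sprinkler=2, Soil=0]  = 2
Harvest = 3·Humidity - 2·Wet + 4  [with Humidity=-6, Wet=2]  = -18
Without intervention: Wet = min(Sprinkler, Soil) + 2  [with Sprinkler=2, Soil=0]  = 2; Humidity = max(Wet, Sprinkler) - 1  [with Wet=2, Sprinkler=2]  = 1; Harvest = 3·Humidity - 2·Wet + 4  [with Humidity=1, Wet=2]  = 3.
Change = -18 − 3 = -21.

-21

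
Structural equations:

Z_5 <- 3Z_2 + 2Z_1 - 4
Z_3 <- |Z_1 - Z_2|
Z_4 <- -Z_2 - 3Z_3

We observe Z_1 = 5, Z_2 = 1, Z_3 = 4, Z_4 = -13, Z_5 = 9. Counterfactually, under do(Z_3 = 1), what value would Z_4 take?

The intervention breaks the incoming arrows to Z_3: Z_3 <- |Z_1 - Z_2| no longer applies, and Z_3 = 1.
Z_4 = -Z_2 - 3Z_3  [with Z_2=1, Z_3=1]  = -4

-4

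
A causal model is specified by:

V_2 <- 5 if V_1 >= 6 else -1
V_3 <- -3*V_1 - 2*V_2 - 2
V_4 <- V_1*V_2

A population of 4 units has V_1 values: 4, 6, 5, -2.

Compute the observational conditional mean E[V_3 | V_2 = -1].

E[V_3|V_2=-1] averages over only the 3 units with V_2=-1 (V_1 = 4, 5, -2): V_3 = -12, -15, 6, mean -7.

-7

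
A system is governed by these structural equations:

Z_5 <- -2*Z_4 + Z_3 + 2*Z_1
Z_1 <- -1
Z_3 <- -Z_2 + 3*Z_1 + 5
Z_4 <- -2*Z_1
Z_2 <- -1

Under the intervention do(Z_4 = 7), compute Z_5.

-13

Intervening sets Z_4 = 7 and removes its equation (Z_4 <- -2*Z_1).
Z_3 = -Z_2 + 3*Z_1 + 5  [with Z_2=-1, Z_1=-1]  = 3
Z_5 = -2*Z_4 + Z_3 + 2*Z_1  [with Z_4=7, Z_3=3, Z_1=-1]  = -13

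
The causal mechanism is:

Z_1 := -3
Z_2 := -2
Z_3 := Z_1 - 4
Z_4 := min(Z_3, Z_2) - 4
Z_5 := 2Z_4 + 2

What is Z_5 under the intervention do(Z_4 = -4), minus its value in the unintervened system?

Intervening sets Z_4 = -4 and removes its equation (Z_4 := min(Z_3, Z_2) - 4).
Z_5 = 2Z_4 + 2  [with Z_4=-4]  = -6
Without intervention: Z_3 = Z_1 - 4  [with Z_1=-3]  = -7; Z_4 = min(Z_3, Z_2) - 4  [with Z_3=-7, Z_2=-2]  = -11; Z_5 = 2Z_4 + 2  [with Z_4=-11]  = -20.
Change = -6 − (-20) = 14.

14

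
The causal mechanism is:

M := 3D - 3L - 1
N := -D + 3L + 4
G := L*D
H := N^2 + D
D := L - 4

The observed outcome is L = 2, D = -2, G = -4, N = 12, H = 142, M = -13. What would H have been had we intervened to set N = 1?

-1

Intervening sets N = 1 and removes its equation (N := -D + 3L + 4).
D = L - 4  [with L=2]  = -2
H = N^2 + D  [with N=1, D=-2]  = -1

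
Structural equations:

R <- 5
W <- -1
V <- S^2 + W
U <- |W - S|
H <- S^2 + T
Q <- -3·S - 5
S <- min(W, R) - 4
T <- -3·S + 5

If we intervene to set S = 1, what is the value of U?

2

do(S=1) replaces the equation S <- min(W, R) - 4 with the constant S = 1.
U = |W - S|  [with W=-1, S=1]  = 2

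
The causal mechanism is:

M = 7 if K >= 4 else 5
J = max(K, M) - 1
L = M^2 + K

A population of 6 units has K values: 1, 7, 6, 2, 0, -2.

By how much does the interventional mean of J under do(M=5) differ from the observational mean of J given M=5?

0.5

Under do(M=5), M's equation is replaced by M=5 for every unit. Per-unit J: 4, 6, 5, 4, 4, 4. Mean = 4.5.
E[J|M=5] averages over only the 4 units with M=5 (K = 1, 2, 0, -2): J = 4, 4, 4, 4, mean 4.
Difference = 4.5 − 4 = 0.5.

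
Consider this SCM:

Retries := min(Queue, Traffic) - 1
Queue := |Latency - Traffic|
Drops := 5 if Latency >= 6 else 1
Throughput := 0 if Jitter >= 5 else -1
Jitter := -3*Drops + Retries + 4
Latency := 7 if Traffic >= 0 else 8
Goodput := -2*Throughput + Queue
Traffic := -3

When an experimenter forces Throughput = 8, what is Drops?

Under do(Throughput=8), the mechanism Throughput := 0 if Jitter >= 5 else -1 is discarded; Throughput is fixed at 8.
Since Drops is not a descendant of the intervened variable, it is unaffected.
Latency = 7 if Traffic >= 0 else 8  [with Traffic=-3]  = 8
Drops = 5 if Latency >= 6 else 1  [with Latency=8]  = 5

5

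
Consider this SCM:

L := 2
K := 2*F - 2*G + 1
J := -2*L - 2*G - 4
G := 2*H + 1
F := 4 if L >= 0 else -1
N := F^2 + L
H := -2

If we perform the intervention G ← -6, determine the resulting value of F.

do(G=-6) replaces the equation G := 2*H + 1 with the constant G = -6.
F is not downstream of the intervention, so its value is determined by the original equations.
F = 4 if L >= 0 else -1  [with L=2]  = 4

4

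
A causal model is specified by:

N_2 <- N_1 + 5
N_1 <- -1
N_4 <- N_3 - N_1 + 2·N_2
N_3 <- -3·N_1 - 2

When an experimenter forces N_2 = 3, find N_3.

1

The intervention breaks the incoming arrows to N_2: N_2 <- N_1 + 5 no longer applies, and N_2 = 3.
Since N_3 is not a descendant of the intervened variable, it is unaffected.
N_3 = -3·N_1 - 2  [with N_1=-1]  = 1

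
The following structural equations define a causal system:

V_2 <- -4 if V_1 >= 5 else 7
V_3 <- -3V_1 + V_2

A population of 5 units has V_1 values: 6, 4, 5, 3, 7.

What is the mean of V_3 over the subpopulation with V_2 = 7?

-3.5

E[V_3|V_2=7] averages over only the 2 units with V_2=7 (V_1 = 4, 3): V_3 = -5, -2, mean -3.5.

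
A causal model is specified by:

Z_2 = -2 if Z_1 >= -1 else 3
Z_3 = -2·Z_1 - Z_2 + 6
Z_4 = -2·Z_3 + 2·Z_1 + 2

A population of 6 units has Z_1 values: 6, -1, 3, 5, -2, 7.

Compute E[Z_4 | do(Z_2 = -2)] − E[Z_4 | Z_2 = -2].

-6

do(Z_2=-2) breaks Z_2's dependence on Z_1. With Z_2=-2 fixed, Z_4 across the units is 22, -20, 4, 16, -26, 28, mean 4.
E[Z_4|Z_2=-2] averages over only the 5 units with Z_2=-2 (Z_1 = 6, -1, 3, 5, 7): Z_4 = 22, -20, 4, 16, 28, mean 10.
Difference = 4 − 10 = -6.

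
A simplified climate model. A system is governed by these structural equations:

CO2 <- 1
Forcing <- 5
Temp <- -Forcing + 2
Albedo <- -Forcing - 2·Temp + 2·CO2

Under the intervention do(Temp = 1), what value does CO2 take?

1

Under do(Temp=1), the mechanism Temp <- -Forcing + 2 is discarded; Temp is fixed at 1.
CO2 is not downstream of the intervention, so its value is determined by the original equations.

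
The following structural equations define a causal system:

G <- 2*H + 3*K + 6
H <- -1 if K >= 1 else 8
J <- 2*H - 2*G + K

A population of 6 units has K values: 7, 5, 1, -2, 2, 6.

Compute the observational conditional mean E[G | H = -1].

E[G|H=-1] averages over only the 5 units with H=-1 (K = 7, 5, 1, 2, 6): G = 25, 19, 7, 10, 22, mean 16.6.

16.6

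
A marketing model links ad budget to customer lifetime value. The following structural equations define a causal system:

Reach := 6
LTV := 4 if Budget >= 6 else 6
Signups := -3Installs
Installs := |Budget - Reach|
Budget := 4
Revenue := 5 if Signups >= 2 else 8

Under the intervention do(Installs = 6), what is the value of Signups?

The intervention breaks the incoming arrows to Installs: Installs := |Budget - Reach| no longer applies, and Installs = 6.
Signups = -3Installs  [with Installs=6]  = -18

-18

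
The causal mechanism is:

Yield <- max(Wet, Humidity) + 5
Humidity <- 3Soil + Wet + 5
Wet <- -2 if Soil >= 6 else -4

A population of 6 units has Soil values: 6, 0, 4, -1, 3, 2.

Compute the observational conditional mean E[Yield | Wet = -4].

Observing Wet=-4 restricts to units where Wet's equation naturally yields -4: Soil ∈ {0, 4, -1, 3, 2}. In that subpopulation Yield = 6, 18, 3, 15, 12, mean 10.8.

10.8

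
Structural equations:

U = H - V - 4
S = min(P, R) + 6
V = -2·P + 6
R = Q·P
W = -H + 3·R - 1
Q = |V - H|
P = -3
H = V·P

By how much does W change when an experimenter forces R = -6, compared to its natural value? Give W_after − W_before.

The intervention breaks the incoming arrows to R: R = Q·P no longer applies, and R = -6.
V = -2·P + 6  [with P=-3]  = 12
H = V·P  [with V=12, P=-3]  = -36
W = -H + 3·R - 1  [with H=-36, R=-6]  = 17
Without intervention: V = -2·P + 6  [with P=-3]  = 12; H = V·P  [with V=12, P=-3]  = -36; Q = |V - H|  [with V=12, H=-36]  = 48; R = Q·P  [with Q=48, P=-3]  = -144; W = -H + 3·R - 1  [with H=-36, R=-144]  = -397.
Change = 17 − (-397) = 414.

414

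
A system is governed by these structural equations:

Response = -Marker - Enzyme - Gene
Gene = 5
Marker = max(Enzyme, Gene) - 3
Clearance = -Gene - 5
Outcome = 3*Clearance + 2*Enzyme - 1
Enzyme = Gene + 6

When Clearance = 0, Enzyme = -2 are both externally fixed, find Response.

Setting Clearance = 0, Enzyme = -2 by intervention discards those variables' equations.
Marker = max(Enzyme, Gene) - 3  [with Enzyme=-2, Gene=5]  = 2
Response = -Marker - Enzyme - Gene  [with Marker=2, Enzyme=-2, Gene=5]  = -5

-5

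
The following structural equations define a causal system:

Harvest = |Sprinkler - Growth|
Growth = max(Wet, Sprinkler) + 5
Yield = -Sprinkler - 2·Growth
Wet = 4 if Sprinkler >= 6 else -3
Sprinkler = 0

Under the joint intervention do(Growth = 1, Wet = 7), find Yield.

-2

The joint intervention fixes Growth = 1, Wet = 7, removing each variable's own equation.
Yield = -Sprinkler - 2·Growth  [with Sprinkler=0, Growth=1]  = -2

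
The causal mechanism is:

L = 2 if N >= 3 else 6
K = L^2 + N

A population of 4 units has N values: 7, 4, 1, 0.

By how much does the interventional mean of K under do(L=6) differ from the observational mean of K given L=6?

2.5

Every unit gets L=6 under the intervention. K values become 43, 40, 37, 36; E[K|do(L=6)] = 39.
E[K|L=6] averages over only the 2 units with L=6 (N = 1, 0): K = 37, 36, mean 36.5.
Difference = 39 − 36.5 = 2.5.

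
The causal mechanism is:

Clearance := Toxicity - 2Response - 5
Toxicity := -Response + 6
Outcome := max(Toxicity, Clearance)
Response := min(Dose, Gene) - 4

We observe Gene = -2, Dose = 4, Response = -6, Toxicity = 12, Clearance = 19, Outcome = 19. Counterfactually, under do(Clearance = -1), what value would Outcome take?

12

The intervention breaks the incoming arrows to Clearance: Clearance := Toxicity - 2Response - 5 no longer applies, and Clearance = -1.
Response = min(Dose, Gene) - 4  [with Dose=4, Gene=-2]  = -6
Toxicity = -Response + 6  [with Response=-6]  = 12
Outcome = max(Toxicity, Clearance)  [with Toxicity=12, Clearance=-1]  = 12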